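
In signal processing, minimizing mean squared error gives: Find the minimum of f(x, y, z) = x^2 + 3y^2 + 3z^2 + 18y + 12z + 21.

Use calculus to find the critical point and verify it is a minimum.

f(x,y,z) = x^2 + 3y^2 + 3z^2 + 18y + 12z + 21
df/dx = 2x + (0) = 0 => x = 0
df/dy = 6y + (18) = 0 => y = -3
df/dz = 6z + (12) = 0 => z = -2
f(0,-3,-2) = 1*(0)^2 + 3*(-3)^2 + 3*(-2)^2 + 18*(-3) + 12*(-2) + 21 = -18
Hessian is diagonal with entries 2, 6, 6 > 0, confirmed minimum.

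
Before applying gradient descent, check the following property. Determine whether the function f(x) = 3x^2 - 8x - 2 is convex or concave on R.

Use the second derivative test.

f(x) = 3x^2 - 8x - 2
f'(x) = 6x - 8
f''(x) = 6
Since f''(x) = 6 > 0 for all x, f is convex on R.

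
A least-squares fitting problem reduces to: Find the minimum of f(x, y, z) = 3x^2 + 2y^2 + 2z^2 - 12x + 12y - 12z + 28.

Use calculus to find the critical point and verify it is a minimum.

f(x,y,z) = 3x^2 + 2y^2 + 2z^2 - 12x + 12y - 12z + 28
df/dx = 6x + (-12) = 0 => x = 2
df/dy = 4y + (12) = 0 => y = -3
df/dz = 4z + (-12) = 0 => z = 3
f(2,-3,3) = 3*(2)^2 + 2*(-3)^2 + 2*(3)^2 + -12*(2) + 12*(-3) + -12*(3) + 28 = -20
Hessian is diagonal with entries 6, 4, 4 > 0, confirmed minimum.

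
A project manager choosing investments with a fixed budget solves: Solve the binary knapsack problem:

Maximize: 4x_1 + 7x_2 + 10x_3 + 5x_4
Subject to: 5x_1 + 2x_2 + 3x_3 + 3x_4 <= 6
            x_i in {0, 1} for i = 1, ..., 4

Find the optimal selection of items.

Items: item 1 (v=4, w=5), item 2 (v=7, w=2), item 3 (v=10, w=3), item 4 (v=5, w=3)
Capacity: 6
Checking all 16 subsets (w = total weight, v = total value):
  {}: w = 0, v = 0
  {1}: w = 5, v = 4
  {2}: w = 2, v = 7
  {3}: w = 3, v = 10
  {4}: w = 3, v = 5
  {1, 2}: w = 7 > 6, infeasible
  {1, 3}: w = 8 > 6, infeasible
  {1, 4}: w = 8 > 6, infeasible
  {2, 3}: w = 5, v = 17
  {2, 4}: w = 5, v = 12
  {3, 4}: w = 6, v = 15
  {1, 2, 3}: w = 10 > 6, infeasible
  {1, 2, 4}: w = 10 > 6, infeasible
  {1, 3, 4}: w = 11 > 6, infeasible
  {2, 3, 4}: w = 8 > 6, infeasible
  {1, 2, 3, 4}: w = 13 > 6, infeasible
Best feasible subset: items [2, 3]
Total weight: 5 <= 6, total value: 17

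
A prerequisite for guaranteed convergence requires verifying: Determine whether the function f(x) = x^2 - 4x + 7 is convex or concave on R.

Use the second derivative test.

f(x) = x^2 - 4x + 7
f'(x) = 2x - 4
f''(x) = 2
Since f''(x) = 2 > 0 for all x, f is convex on R.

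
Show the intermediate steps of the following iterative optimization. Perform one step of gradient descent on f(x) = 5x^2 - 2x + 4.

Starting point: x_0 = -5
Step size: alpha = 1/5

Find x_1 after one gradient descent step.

f(x) = 5x^2 - 2x + 4
f'(x) = 10x - 2
f'(-5) = 10*-5 + (-2) = -52
x_1 = x_0 - alpha * f'(x_0) = -5 - 1/5 * -52 = 27/5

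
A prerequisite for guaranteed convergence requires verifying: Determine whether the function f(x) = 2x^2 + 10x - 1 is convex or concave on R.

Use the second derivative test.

f(x) = 2x^2 + 10x - 1
f'(x) = 4x + 10
f''(x) = 4
Since f''(x) = 4 > 0 for all x, f is convex on R.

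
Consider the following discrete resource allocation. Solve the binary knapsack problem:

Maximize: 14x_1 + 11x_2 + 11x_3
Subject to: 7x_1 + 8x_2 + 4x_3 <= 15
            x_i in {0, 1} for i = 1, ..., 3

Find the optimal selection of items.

Items: item 1 (v=14, w=7), item 2 (v=11, w=8), item 3 (v=11, w=4)
Capacity: 15
Checking all 8 subsets (w = total weight, v = total value):
  {}: w = 0, v = 0
  {1}: w = 7, v = 14
  {2}: w = 8, v = 11
  {3}: w = 4, v = 11
  {1, 2}: w = 15, v = 25
  {1, 3}: w = 11, v = 25
  {2, 3}: w = 12, v = 22
  {1, 2, 3}: w = 19 > 15, infeasible
Best feasible subset: items [1, 2]
(The same value 25 is also attained by {1, 3}.)
Total weight: 15 <= 15, total value: 25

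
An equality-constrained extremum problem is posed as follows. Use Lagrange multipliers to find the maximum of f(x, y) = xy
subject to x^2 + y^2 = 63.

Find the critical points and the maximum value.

Lagrange conditions: y = 2*lambda*x and x = 2*lambda*y
If x = 0 then y = 0, violating the constraint, so x, y != 0.
Dividing: y/x = x/y => x^2 = y^2 => y = x or y = -x
Constraint: 2x^2 = 63 => x^2 = 63/2 => x = +/-sqrt(63/2)
Critical points: (sqrt(63/2), sqrt(63/2)), (-sqrt(63/2), -sqrt(63/2)), (sqrt(63/2), -sqrt(63/2)), (-sqrt(63/2), sqrt(63/2))
  y = x:  xy = x^2 = 63/2  at (sqrt(63/2), sqrt(63/2)) and (-sqrt(63/2), -sqrt(63/2))
  y = -x: xy = -x^2 = -63/2 at (sqrt(63/2), -sqrt(63/2)) and (-sqrt(63/2), sqrt(63/2))
Maximum xy = 63/2 at (sqrt(63/2), sqrt(63/2)) and (-sqrt(63/2), -sqrt(63/2))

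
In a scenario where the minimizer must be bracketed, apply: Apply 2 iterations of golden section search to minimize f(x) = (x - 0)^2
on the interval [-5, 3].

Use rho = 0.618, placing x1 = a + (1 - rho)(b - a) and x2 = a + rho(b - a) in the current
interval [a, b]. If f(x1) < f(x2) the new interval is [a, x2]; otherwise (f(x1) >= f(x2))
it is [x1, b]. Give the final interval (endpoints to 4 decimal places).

Golden section search for min of f(x) = (x - 0)^2 on [-5, 3].
Each step: x1 = a + (1 - rho)(b - a), x2 = a + rho(b - a); if f(x1) < f(x2) keep [a, x2], otherwise keep [x1, b].
Step 1: [-5.0000, 3.0000], x1=-1.9440 (f=3.7791), x2=-0.0560 (f=0.0031); f(x1) > f(x2) => keep [-1.9440, 3.0000]
Step 2: [-1.9440, 3.0000], x1=-0.0554 (f=0.0031), x2=1.1114 (f=1.2352); f(x1) < f(x2) => keep [-1.9440, 1.1114]
Final interval: [-1.9440, 1.1114]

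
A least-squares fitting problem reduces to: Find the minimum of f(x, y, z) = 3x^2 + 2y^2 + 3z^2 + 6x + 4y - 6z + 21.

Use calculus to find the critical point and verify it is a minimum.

f(x,y,z) = 3x^2 + 2y^2 + 3z^2 + 6x + 4y - 6z + 21
df/dx = 6x + (6) = 0 => x = -1
df/dy = 4y + (4) = 0 => y = -1
df/dz = 6z + (-6) = 0 => z = 1
f(-1,-1,1) = 3*(-1)^2 + 2*(-1)^2 + 3*(1)^2 + 6*(-1) + 4*(-1) + -6*(1) + 21 = 13
Hessian is diagonal with entries 6, 4, 6 > 0, confirmed minimum.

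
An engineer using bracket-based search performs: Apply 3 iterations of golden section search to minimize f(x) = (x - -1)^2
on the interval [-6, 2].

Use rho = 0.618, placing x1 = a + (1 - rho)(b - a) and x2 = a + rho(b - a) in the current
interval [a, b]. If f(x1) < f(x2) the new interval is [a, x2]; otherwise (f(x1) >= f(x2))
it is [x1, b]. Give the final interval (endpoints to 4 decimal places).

Golden section search for min of f(x) = (x - -1)^2 on [-6, 2].
Each step: x1 = a + (1 - rho)(b - a), x2 = a + rho(b - a); if f(x1) < f(x2) keep [a, x2], otherwise keep [x1, b].
Step 1: [-6.0000, 2.0000], x1=-2.9440 (f=3.7791), x2=-1.0560 (f=0.0031); f(x1) > f(x2) => keep [-2.9440, 2.0000]
Step 2: [-2.9440, 2.0000], x1=-1.0554 (f=0.0031), x2=0.1114 (f=1.2352); f(x1) < f(x2) => keep [-2.9440, 0.1114]
Step 3: [-2.9440, 0.1114], x1=-1.7768 (f=0.6035), x2=-1.0558 (f=0.0031); f(x1) > f(x2) => keep [-1.7768, 0.1114]
Final interval: [-1.7768, 0.1114]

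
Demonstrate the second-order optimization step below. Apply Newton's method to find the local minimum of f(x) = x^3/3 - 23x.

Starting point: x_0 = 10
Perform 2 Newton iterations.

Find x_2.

f(x) = x^3/3 - 23x
f'(x) = x^2 - 23, f''(x) = 2x
Newton update: x_{n+1} = x_n - (x_n^2 - 23)/(2*x_n)
Step 1: x_0 = 10, f'=77, f''=20, x_1 = 123/20
Step 2: x_1 = 123/20, f'=5929/400, f''=123/10, x_2 = 24329/4920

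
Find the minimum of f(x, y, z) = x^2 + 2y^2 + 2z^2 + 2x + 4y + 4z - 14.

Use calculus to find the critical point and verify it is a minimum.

f(x,y,z) = x^2 + 2y^2 + 2z^2 + 2x + 4y + 4z - 14
df/dx = 2x + (2) = 0 => x = -1
df/dy = 4y + (4) = 0 => y = -1
df/dz = 4z + (4) = 0 => z = -1
f(-1,-1,-1) = 1*(-1)^2 + 2*(-1)^2 + 2*(-1)^2 + 2*(-1) + 4*(-1) + 4*(-1) + -14 = -19
Hessian is diagonal with entries 2, 4, 4 > 0, confirmed minimum.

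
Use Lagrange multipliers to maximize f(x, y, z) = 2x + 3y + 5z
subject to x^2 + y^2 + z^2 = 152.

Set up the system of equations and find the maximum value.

Lagrange conditions: 2 = 2*lambda*x, 3 = 2*lambda*y, 5 = 2*lambda*z
So x:2 = y:3 = z:5, i.e. x = 2t, y = 3t, z = 5t
Constraint: t^2*(2^2 + 3^2 + 5^2) = 152
  t^2 * 38 = 152  =>  t = sqrt(4)
Maximum = 2*2t + 3*3t + 5*5t = 38*sqrt(4) = 76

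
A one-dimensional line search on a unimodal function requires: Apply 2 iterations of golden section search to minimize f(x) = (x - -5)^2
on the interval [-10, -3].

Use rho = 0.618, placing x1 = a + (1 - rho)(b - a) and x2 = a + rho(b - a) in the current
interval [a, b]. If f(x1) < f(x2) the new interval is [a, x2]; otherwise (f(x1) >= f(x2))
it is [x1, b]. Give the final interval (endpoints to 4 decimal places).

Golden section search for min of f(x) = (x - -5)^2 on [-10, -3].
Each step: x1 = a + (1 - rho)(b - a), x2 = a + rho(b - a); if f(x1) < f(x2) keep [a, x2], otherwise keep [x1, b].
Step 1: [-10.0000, -3.0000], x1=-7.3260 (f=5.4103), x2=-5.6740 (f=0.4543); f(x1) > f(x2) => keep [-7.3260, -3.0000]
Step 2: [-7.3260, -3.0000], x1=-5.6735 (f=0.4536), x2=-4.6525 (f=0.1207); f(x1) > f(x2) => keep [-5.6735, -3.0000]
Final interval: [-5.6735, -3.0000]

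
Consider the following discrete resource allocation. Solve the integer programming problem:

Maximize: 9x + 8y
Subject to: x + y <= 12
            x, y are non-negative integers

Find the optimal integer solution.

Objective: 9x + 8y, constraint: x + y <= 12
Coefficient of x is 9 >= coefficient of y is 8, so allocate the entire budget to x.
Optimal: x = 12, y = 0, value = 108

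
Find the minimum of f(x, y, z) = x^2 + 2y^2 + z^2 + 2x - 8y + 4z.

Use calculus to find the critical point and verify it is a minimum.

f(x,y,z) = x^2 + 2y^2 + z^2 + 2x - 8y + 4z
df/dx = 2x + (2) = 0 => x = -1
df/dy = 4y + (-8) = 0 => y = 2
df/dz = 2z + (4) = 0 => z = -2
f(-1,2,-2) = 1*(-1)^2 + 2*(2)^2 + 1*(-2)^2 + 2*(-1) + -8*(2) + 4*(-2) = -13
Hessian is diagonal with entries 2, 4, 2 > 0, confirmed minimum.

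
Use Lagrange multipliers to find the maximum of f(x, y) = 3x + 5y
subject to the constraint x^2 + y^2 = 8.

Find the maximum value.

Set up Lagrange conditions: grad f = lambda * grad g
  3 = 2*lambda*x
  5 = 2*lambda*y
From these: x/y = 3/5, so x = 3t, y = 5t for some t.
Substitute into constraint: (3t)^2 + (5t)^2 = 8
  t^2 * 34 = 8
  t = sqrt(8/34)
Maximum = 3*x + 5*y = (3^2 + 5^2)*t = 34 * sqrt(8/34) = sqrt(272)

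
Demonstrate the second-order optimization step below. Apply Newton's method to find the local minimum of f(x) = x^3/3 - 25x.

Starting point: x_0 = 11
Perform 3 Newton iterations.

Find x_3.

f(x) = x^3/3 - 25x
f'(x) = x^2 - 25, f''(x) = 2x
Newton update: x_{n+1} = x_n - (x_n^2 - 25)/(2*x_n)
Step 1: x_0 = 11, f'=96, f''=22, x_1 = 73/11
Step 2: x_1 = 73/11, f'=2304/121, f''=146/11, x_2 = 4177/803
Step 3: x_2 = 4177/803, f'=1327104/644809, f''=8354/803, x_3 = 16783777/3354131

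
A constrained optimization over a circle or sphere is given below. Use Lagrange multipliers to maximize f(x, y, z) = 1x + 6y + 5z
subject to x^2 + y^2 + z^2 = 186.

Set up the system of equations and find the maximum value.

Lagrange conditions: 1 = 2*lambda*x, 6 = 2*lambda*y, 5 = 2*lambda*z
So x:1 = y:6 = z:5, i.e. x = 1t, y = 6t, z = 5t
Constraint: t^2*(1^2 + 6^2 + 5^2) = 186
  t^2 * 62 = 186  =>  t = sqrt(3)
Maximum = 1*1t + 6*6t + 5*5t = 62*sqrt(3) = sqrt(11532)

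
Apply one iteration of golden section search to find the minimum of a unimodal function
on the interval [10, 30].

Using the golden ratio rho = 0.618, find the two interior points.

Golden section search on [10, 30].
Golden ratio rho = 0.618 (approx).
Interior points:
  x_1 = 10 + (1-0.618)*20 = 17.6400
  x_2 = 10 + 0.618*20 = 22.3600
Compare f(x_1) and f(x_2) to determine which subinterval to keep.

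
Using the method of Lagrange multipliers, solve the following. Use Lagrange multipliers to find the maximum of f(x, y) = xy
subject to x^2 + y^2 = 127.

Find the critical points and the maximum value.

Lagrange conditions: y = 2*lambda*x and x = 2*lambda*y
If x = 0 then y = 0, violating the constraint, so x, y != 0.
Dividing: y/x = x/y => x^2 = y^2 => y = x or y = -x
Constraint: 2x^2 = 127 => x^2 = 127/2 => x = +/-sqrt(127/2)
Critical points: (sqrt(127/2), sqrt(127/2)), (-sqrt(127/2), -sqrt(127/2)), (sqrt(127/2), -sqrt(127/2)), (-sqrt(127/2), sqrt(127/2))
  y = x:  xy = x^2 = 127/2  at (sqrt(127/2), sqrt(127/2)) and (-sqrt(127/2), -sqrt(127/2))
  y = -x: xy = -x^2 = -127/2 at (sqrt(127/2), -sqrt(127/2)) and (-sqrt(127/2), sqrt(127/2))
Maximum xy = 127/2 at (sqrt(127/2), sqrt(127/2)) and (-sqrt(127/2), -sqrt(127/2))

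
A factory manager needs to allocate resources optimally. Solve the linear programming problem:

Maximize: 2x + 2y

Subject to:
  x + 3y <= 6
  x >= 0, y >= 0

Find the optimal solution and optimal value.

The feasible region has vertices at [(0, 0), (6, 0), (0, 2)].
Checking objective 2x + 2y at each vertex:
  (0, 0): 2*0 + 2*0 = 0
  (6, 0): 2*6 + 2*0 = 12
  (0, 2): 2*0 + 2*2 = 4
Maximum is 12 at (6, 0).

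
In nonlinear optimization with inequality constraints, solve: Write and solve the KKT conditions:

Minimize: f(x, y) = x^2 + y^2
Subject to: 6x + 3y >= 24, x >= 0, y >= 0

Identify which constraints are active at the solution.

KKT conditions for min x^2 + y^2 s.t. 6x + 3y >= 24, x >= 0, y >= 0:
Stationarity: 2x = mu*6 + mu_x, 2y = mu*3 + mu_y, with mu, mu_x, mu_y >= 0
Complementary slackness: mu*(6x + 3y - 24) = 0, mu_x*x = 0, mu_y*y = 0
(0, 0) is infeasible (6*0 + 3*0 < 24), so if mu = 0 stationarity would force x = mu_x/2 >= 0, y = mu_y/2 >= 0 with mu_x*x = mu_y*y = 0, i.e. x = y = 0: contradiction. Hence mu > 0 and 6x + 3y = 24 is active.
Try x > 0, y > 0 (so mu_x = mu_y = 0): x = 6*mu/2, y = 3*mu/2
Substitute: 6*(6*mu/2) + 3*(3*mu/2) = 24
  mu*45/2 = 24 => mu = 16/15
x* = 16/5 > 0, y* = 8/5 > 0, consistent with mu_x = mu_y = 0.
f is convex and the constraints are linear, so this KKT point is the global minimum.
f* = 64/5
Active constraints: 6x + 3y >= 24 (holds with equality, mu = 16/15 > 0); x >= 0 and y >= 0 are inactive (mu_x = mu_y = 0).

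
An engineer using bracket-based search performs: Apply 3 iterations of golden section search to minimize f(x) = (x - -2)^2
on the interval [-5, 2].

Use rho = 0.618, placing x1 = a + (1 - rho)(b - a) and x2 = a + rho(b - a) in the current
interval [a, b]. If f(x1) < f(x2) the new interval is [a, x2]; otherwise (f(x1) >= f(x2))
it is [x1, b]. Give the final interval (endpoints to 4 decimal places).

Golden section search for min of f(x) = (x - -2)^2 on [-5, 2].
Each step: x1 = a + (1 - rho)(b - a), x2 = a + rho(b - a); if f(x1) < f(x2) keep [a, x2], otherwise keep [x1, b].
Step 1: [-5.0000, 2.0000], x1=-2.3260 (f=0.1063), x2=-0.6740 (f=1.7583); f(x1) < f(x2) => keep [-5.0000, -0.6740]
Step 2: [-5.0000, -0.6740], x1=-3.3475 (f=1.8157), x2=-2.3265 (f=0.1066); f(x1) > f(x2) => keep [-3.3475, -0.6740]
Step 3: [-3.3475, -0.6740], x1=-2.3262 (f=0.1064), x2=-1.6953 (f=0.0929); f(x1) > f(x2) => keep [-2.3262, -0.6740]
Final interval: [-2.3262, -0.6740]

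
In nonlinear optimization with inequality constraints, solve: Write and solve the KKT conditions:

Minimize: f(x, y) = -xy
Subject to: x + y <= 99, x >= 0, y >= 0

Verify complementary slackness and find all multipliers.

Problem: min -xy s.t. x + y <= 99 (multiplier lambda), x >= 0 (mu_x), y >= 0 (mu_y)
KKT stationarity: -y + lambda - mu_x = 0, -x + lambda - mu_y = 0, with lambda, mu_x, mu_y >= 0
Complementary slackness: lambda*(x + y - 99) = 0, mu_x*x = 0, mu_y*y = 0
If lambda = 0: y = -mu_x <= 0 and x = -mu_y <= 0 force x = y = 0 with f = 0; but x = y = 99/2 is feasible with f = -9801/4 < 0, so this is not the minimum. Hence lambda > 0 and x + y = 99.
Try x > 0, y > 0 (so mu_x = mu_y = 0): y = lambda, x = lambda => x = y = lambda
x + y = 99 => 2*lambda = 99 => lambda = 99/2
x* = y* = 99/2 > 0, consistent with mu_x = mu_y = 0.
(Any feasible point with x = 0 or y = 0 has f = 0 > -9801/4, so the minimum is not on those boundaries.)
min(-xy) = -9801/4 (i.e. max xy = 9801/4)
Multipliers: lambda = 99/2, mu_x = 0, mu_y = 0
Complementary slackness: lambda*(x + y - 99) = 99/2*(99/2 + 99/2 - 99) = 0, mu_x*x = 0*99/2 = 0, mu_y*y = 0*99/2 = 0. Satisfied.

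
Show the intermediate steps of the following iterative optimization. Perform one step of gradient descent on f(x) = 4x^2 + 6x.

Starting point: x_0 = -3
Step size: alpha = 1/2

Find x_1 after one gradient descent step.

f(x) = 4x^2 + 6x
f'(x) = 8x + 6
f'(-3) = 8*-3 + (6) = -18
x_1 = x_0 - alpha * f'(x_0) = -3 - 1/2 * -18 = 6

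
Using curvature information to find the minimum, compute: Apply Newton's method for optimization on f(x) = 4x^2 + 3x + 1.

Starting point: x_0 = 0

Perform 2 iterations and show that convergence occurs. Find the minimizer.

f(x) = 4x^2 + 3x + 1, f'(x) = 8x + (3), f''(x) = 8
Step 1: f'(0) = 3, x_1 = 0 - 3/8 = -3/8
Step 2: f'(-3/8) = 0, x_2 = -3/8 (converged)
Newton's method converges in 1 step for quadratics.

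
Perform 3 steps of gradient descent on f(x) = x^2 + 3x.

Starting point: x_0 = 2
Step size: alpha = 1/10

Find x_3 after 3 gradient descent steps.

f(x) = x^2 + 3x, f'(x) = 2x + (3)
Step 1: f'(2) = 7, x_1 = 2 - 1/10 * 7 = 13/10
Step 2: f'(13/10) = 28/5, x_2 = 13/10 - 1/10 * 28/5 = 37/50
Step 3: f'(37/50) = 112/25, x_3 = 37/50 - 1/10 * 112/25 = 73/250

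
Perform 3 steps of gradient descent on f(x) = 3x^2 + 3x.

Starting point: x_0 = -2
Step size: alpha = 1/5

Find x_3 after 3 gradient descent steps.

f(x) = 3x^2 + 3x, f'(x) = 6x + (3)
Step 1: f'(-2) = -9, x_1 = -2 - 1/5 * -9 = -1/5
Step 2: f'(-1/5) = 9/5, x_2 = -1/5 - 1/5 * 9/5 = -14/25
Step 3: f'(-14/25) = -9/25, x_3 = -14/25 - 1/5 * -9/25 = -61/125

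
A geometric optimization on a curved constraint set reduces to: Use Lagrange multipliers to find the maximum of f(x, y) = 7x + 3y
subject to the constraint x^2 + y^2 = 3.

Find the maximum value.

Set up Lagrange conditions: grad f = lambda * grad g
  7 = 2*lambda*x
  3 = 2*lambda*y
From these: x/y = 7/3, so x = 7t, y = 3t for some t.
Substitute into constraint: (7t)^2 + (3t)^2 = 3
  t^2 * 58 = 3
  t = sqrt(3/58)
Maximum = 7*x + 3*y = (7^2 + 3^2)*t = 58 * sqrt(3/58) = sqrt(174)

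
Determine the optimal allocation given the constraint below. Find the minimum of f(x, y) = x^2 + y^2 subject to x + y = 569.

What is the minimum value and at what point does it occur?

Substitute y = 569 - x into f(x,y) = x^2 + y^2:
g(x) = x^2 + (569 - x)^2 = 2x^2 - 1138x + 323761
g'(x) = 4x - 1138 = 0  =>  x = 569/2
y = 569 - 569/2 = 569/2
Minimum value = (569/2)^2 + (569/2)^2 = 323761/2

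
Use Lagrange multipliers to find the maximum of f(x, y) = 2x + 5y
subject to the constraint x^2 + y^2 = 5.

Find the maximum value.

Set up Lagrange conditions: grad f = lambda * grad g
  2 = 2*lambda*x
  5 = 2*lambda*y
From these: x/y = 2/5, so x = 2t, y = 5t for some t.
Substitute into constraint: (2t)^2 + (5t)^2 = 5
  t^2 * 29 = 5
  t = sqrt(5/29)
Maximum = 2*x + 5*y = (2^2 + 5^2)*t = 29 * sqrt(5/29) = sqrt(145)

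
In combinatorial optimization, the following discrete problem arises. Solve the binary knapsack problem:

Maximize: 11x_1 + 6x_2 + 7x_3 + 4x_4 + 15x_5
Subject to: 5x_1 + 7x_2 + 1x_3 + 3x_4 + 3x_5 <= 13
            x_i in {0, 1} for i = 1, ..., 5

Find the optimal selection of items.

Items: item 1 (v=11, w=5), item 2 (v=6, w=7), item 3 (v=7, w=1), item 4 (v=4, w=3), item 5 (v=15, w=3)
Capacity: 13
Checking all 32 subsets (w = total weight, v = total value):
  {}: w = 0, v = 0
  {1}: w = 5, v = 11
  {2}: w = 7, v = 6
  {3}: w = 1, v = 7
  {4}: w = 3, v = 4
  {5}: w = 3, v = 15
  {1, 2}: w = 12, v = 17
  {1, 3}: w = 6, v = 18
  {1, 4}: w = 8, v = 15
  {1, 5}: w = 8, v = 26
  {2, 3}: w = 8, v = 13
  {2, 4}: w = 10, v = 10
  {2, 5}: w = 10, v = 21
  {3, 4}: w = 4, v = 11
  {3, 5}: w = 4, v = 22
  {4, 5}: w = 6, v = 19
  {1, 2, 3}: w = 13, v = 24
  {1, 2, 4}: w = 15 > 13, infeasible
  {1, 2, 5}: w = 15 > 13, infeasible
  {1, 3, 4}: w = 9, v = 22
  {1, 3, 5}: w = 9, v = 33
  {1, 4, 5}: w = 11, v = 30
  {2, 3, 4}: w = 11, v = 17
  {2, 3, 5}: w = 11, v = 28
  {2, 4, 5}: w = 13, v = 25
  {3, 4, 5}: w = 7, v = 26
  {1, 2, 3, 4}: w = 16 > 13, infeasible
  {1, 2, 3, 5}: w = 16 > 13, infeasible
  {1, 2, 4, 5}: w = 18 > 13, infeasible
  {1, 3, 4, 5}: w = 12, v = 37
  {2, 3, 4, 5}: w = 14 > 13, infeasible
  {1, 2, 3, 4, 5}: w = 19 > 13, infeasible
Best feasible subset: items [1, 3, 4, 5]
Total weight: 12 <= 13, total value: 37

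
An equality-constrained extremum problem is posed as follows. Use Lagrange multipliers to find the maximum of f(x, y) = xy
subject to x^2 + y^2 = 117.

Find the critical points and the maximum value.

Lagrange conditions: y = 2*lambda*x and x = 2*lambda*y
If x = 0 then y = 0, violating the constraint, so x, y != 0.
Dividing: y/x = x/y => x^2 = y^2 => y = x or y = -x
Constraint: 2x^2 = 117 => x^2 = 117/2 => x = +/-sqrt(117/2)
Critical points: (sqrt(117/2), sqrt(117/2)), (-sqrt(117/2), -sqrt(117/2)), (sqrt(117/2), -sqrt(117/2)), (-sqrt(117/2), sqrt(117/2))
  y = x:  xy = x^2 = 117/2  at (sqrt(117/2), sqrt(117/2)) and (-sqrt(117/2), -sqrt(117/2))
  y = -x: xy = -x^2 = -117/2 at (sqrt(117/2), -sqrt(117/2)) and (-sqrt(117/2), sqrt(117/2))
Maximum xy = 117/2 at (sqrt(117/2), sqrt(117/2)) and (-sqrt(117/2), -sqrt(117/2))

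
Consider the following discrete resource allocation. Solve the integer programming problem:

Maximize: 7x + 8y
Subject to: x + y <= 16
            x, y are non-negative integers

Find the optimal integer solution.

Objective: 7x + 8y, constraint: x + y <= 16
Coefficient of y is 8 > coefficient of x is 7, so allocate the entire budget to y.
Optimal: x = 0, y = 16, value = 128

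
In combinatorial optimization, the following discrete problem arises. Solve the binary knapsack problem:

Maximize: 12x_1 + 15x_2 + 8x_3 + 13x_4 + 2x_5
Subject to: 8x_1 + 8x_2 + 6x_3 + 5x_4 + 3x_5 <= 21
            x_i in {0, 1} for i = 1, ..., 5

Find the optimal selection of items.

Items: item 1 (v=12, w=8), item 2 (v=15, w=8), item 3 (v=8, w=6), item 4 (v=13, w=5), item 5 (v=2, w=3)
Capacity: 21
Checking all 32 subsets (w = total weight, v = total value):
  {}: w = 0, v = 0
  {1}: w = 8, v = 12
  {2}: w = 8, v = 15
  {3}: w = 6, v = 8
  {4}: w = 5, v = 13
  {5}: w = 3, v = 2
  {1, 2}: w = 16, v = 27
  {1, 3}: w = 14, v = 20
  {1, 4}: w = 13, v = 25
  {1, 5}: w = 11, v = 14
  {2, 3}: w = 14, v = 23
  {2, 4}: w = 13, v = 28
  {2, 5}: w = 11, v = 17
  {3, 4}: w = 11, v = 21
  {3, 5}: w = 9, v = 10
  {4, 5}: w = 8, v = 15
  {1, 2, 3}: w = 22 > 21, infeasible
  {1, 2, 4}: w = 21, v = 40
  {1, 2, 5}: w = 19, v = 29
  {1, 3, 4}: w = 19, v = 33
  {1, 3, 5}: w = 17, v = 22
  {1, 4, 5}: w = 16, v = 27
  {2, 3, 4}: w = 19, v = 36
  {2, 3, 5}: w = 17, v = 25
  {2, 4, 5}: w = 16, v = 30
  {3, 4, 5}: w = 14, v = 23
  {1, 2, 3, 4}: w = 27 > 21, infeasible
  {1, 2, 3, 5}: w = 25 > 21, infeasible
  {1, 2, 4, 5}: w = 24 > 21, infeasible
  {1, 3, 4, 5}: w = 22 > 21, infeasible
  {2, 3, 4, 5}: w = 22 > 21, infeasible
  {1, 2, 3, 4, 5}: w = 30 > 21, infeasible
Best feasible subset: items [1, 2, 4]
Total weight: 21 <= 21, total value: 40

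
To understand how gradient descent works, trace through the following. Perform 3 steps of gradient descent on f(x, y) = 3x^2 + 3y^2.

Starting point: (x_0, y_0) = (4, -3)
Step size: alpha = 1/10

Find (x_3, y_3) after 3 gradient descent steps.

f(x,y) = 3x^2 + 3y^2
grad_x = 6x + 0y, grad_y = 6y + 0x
Step 1: grad = (24, -18), (8/5, -6/5)
Step 2: grad = (48/5, -36/5), (16/25, -12/25)
Step 3: grad = (96/25, -72/25), (32/125, -24/125)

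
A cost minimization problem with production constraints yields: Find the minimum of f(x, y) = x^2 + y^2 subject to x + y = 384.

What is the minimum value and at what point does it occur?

Substitute y = 384 - x into f(x,y) = x^2 + y^2:
g(x) = x^2 + (384 - x)^2 = 2x^2 - 768x + 147456
g'(x) = 4x - 768 = 0  =>  x = 192
y = 384 - 192 = 192
Minimum value = 192^2 + 192^2 = 73728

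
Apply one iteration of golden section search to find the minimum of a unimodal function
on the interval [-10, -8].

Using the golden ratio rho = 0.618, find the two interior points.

Golden section search on [-10, -8].
Golden ratio rho = 0.618 (approx).
Interior points:
  x_1 = -10 + (1-0.618)*2 = -9.2360
  x_2 = -10 + 0.618*2 = -8.7640
Compare f(x_1) and f(x_2) to determine which subinterval to keep.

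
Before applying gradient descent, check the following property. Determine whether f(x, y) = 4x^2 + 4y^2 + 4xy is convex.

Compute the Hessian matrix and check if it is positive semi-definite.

f(x,y) = 4x^2 + 4y^2 + 4xy
Hessian H = [[8, 4], [4, 8]]
trace(H) = 16, det(H) = 48
Eigenvalues: (16 +/- sqrt(64)) / 2 = 12, 4
Since both eigenvalues > 0, f is convex.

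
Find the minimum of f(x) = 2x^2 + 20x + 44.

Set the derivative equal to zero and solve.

f(x) = 2x^2 + 20x + 44
f'(x) = 4x + (20) = 0
x = -20/4 = -5
f(-5) = -6
Since f''(x) = 4 > 0, this is a minimum.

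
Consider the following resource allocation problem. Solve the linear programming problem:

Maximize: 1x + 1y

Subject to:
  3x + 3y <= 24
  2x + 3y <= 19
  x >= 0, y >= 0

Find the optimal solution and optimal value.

Feasible vertices: (0, 0), (0, 19/3), (5, 3), (8, 0)
Objective 1x + 1y at each:
  (0, 0): 0
  (0, 19/3): 19/3
  (5, 3): 8
  (8, 0): 8
Maximum is 8 at (5, 3).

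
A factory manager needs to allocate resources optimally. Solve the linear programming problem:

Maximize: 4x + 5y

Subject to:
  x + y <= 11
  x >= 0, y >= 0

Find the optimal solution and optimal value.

The feasible region has vertices at [(0, 0), (11, 0), (0, 11)].
Checking objective 4x + 5y at each vertex:
  (0, 0): 4*0 + 5*0 = 0
  (11, 0): 4*11 + 5*0 = 44
  (0, 11): 4*0 + 5*11 = 55
Maximum is 55 at (0, 11).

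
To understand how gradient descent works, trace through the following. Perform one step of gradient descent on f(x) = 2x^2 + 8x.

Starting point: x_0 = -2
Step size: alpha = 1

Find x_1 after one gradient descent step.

f(x) = 2x^2 + 8x
f'(x) = 4x + 8
f'(-2) = 4*-2 + (8) = 0
x_1 = x_0 - alpha * f'(x_0) = -2 - 1 * 0 = -2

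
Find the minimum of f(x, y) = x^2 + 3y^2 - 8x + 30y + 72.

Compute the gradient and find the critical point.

f(x,y) = x^2 + 3y^2 - 8x + 30y + 72
df/dx = 2x + (-8) = 0  =>  x = 4
df/dy = 6y + (30) = 0  =>  y = -5
f(4, -5) = 1*(4)^2 + 3*(-5)^2 + -8*(4) + 30*(-5) + 72 = -19
Hessian is diagonal with entries 2, 6 > 0, so this is a minimum.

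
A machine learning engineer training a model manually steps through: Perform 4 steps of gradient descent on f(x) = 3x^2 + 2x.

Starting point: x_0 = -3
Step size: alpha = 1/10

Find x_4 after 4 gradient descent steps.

f(x) = 3x^2 + 2x, f'(x) = 6x + (2)
Step 1: f'(-3) = -16, x_1 = -3 - 1/10 * -16 = -7/5
Step 2: f'(-7/5) = -32/5, x_2 = -7/5 - 1/10 * -32/5 = -19/25
Step 3: f'(-19/25) = -64/25, x_3 = -19/25 - 1/10 * -64/25 = -63/125
Step 4: f'(-63/125) = -128/125, x_4 = -63/125 - 1/10 * -128/125 = -251/625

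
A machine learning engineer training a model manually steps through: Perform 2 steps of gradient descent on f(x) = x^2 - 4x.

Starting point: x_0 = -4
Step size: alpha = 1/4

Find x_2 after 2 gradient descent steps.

f(x) = x^2 - 4x, f'(x) = 2x + (-4)
Step 1: f'(-4) = -12, x_1 = -4 - 1/4 * -12 = -1
Step 2: f'(-1) = -6, x_2 = -1 - 1/4 * -6 = 1/2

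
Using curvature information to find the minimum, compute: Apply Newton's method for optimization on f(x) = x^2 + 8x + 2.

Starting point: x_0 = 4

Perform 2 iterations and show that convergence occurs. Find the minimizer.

f(x) = x^2 + 8x + 2, f'(x) = 2x + (8), f''(x) = 2
Step 1: f'(4) = 16, x_1 = 4 - 16/2 = -4
Step 2: f'(-4) = 0, x_2 = -4 (converged)
Newton's method converges in 1 step for quadratics.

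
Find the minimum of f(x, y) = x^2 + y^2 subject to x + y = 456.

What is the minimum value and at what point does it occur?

Substitute y = 456 - x into f(x,y) = x^2 + y^2:
g(x) = x^2 + (456 - x)^2 = 2x^2 - 912x + 207936
g'(x) = 4x - 912 = 0  =>  x = 228
y = 456 - 228 = 228
Minimum value = 228^2 + 228^2 = 103968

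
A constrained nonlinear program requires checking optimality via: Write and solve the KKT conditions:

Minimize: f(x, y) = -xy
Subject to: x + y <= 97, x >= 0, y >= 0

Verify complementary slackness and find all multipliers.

Problem: min -xy s.t. x + y <= 97 (multiplier lambda), x >= 0 (mu_x), y >= 0 (mu_y)
KKT stationarity: -y + lambda - mu_x = 0, -x + lambda - mu_y = 0, with lambda, mu_x, mu_y >= 0
Complementary slackness: lambda*(x + y - 97) = 0, mu_x*x = 0, mu_y*y = 0
If lambda = 0: y = -mu_x <= 0 and x = -mu_y <= 0 force x = y = 0 with f = 0; but x = y = 97/2 is feasible with f = -9409/4 < 0, so this is not the minimum. Hence lambda > 0 and x + y = 97.
Try x > 0, y > 0 (so mu_x = mu_y = 0): y = lambda, x = lambda => x = y = lambda
x + y = 97 => 2*lambda = 97 => lambda = 97/2
x* = y* = 97/2 > 0, consistent with mu_x = mu_y = 0.
(Any feasible point with x = 0 or y = 0 has f = 0 > -9409/4, so the minimum is not on those boundaries.)
min(-xy) = -9409/4 (i.e. max xy = 9409/4)
Multipliers: lambda = 97/2, mu_x = 0, mu_y = 0
Complementary slackness: lambda*(x + y - 97) = 97/2*(97/2 + 97/2 - 97) = 0, mu_x*x = 0*97/2 = 0, mu_y*y = 0*97/2 = 0. Satisfied.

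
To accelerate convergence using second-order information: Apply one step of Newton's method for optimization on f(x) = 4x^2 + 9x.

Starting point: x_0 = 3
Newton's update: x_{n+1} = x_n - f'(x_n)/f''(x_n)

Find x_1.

f(x) = 4x^2 + 9x
f'(x) = 8x + (9), f''(x) = 8
Newton step: x_1 = x_0 - f'(x_0)/f''(x_0)
f'(3) = 33
x_1 = 3 - 33/8 = -9/8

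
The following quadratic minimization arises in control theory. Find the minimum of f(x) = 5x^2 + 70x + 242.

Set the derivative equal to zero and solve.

f(x) = 5x^2 + 70x + 242
f'(x) = 10x + (70) = 0
x = -70/10 = -7
f(-7) = -3
Since f''(x) = 10 > 0, this is a minimum.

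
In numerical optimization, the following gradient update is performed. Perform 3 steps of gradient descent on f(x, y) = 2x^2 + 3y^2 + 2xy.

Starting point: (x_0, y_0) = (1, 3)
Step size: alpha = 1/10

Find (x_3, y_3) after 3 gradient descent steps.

f(x,y) = 2x^2 + 3y^2 + 2xy
grad_x = 4x + 2y, grad_y = 6y + 2x
Step 1: grad = (10, 20), (0, 1)
Step 2: grad = (2, 6), (-1/5, 2/5)
Step 3: grad = (0, 2), (-1/5, 1/5)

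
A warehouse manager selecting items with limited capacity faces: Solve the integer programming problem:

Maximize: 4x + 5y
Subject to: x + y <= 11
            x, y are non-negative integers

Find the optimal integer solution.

Objective: 4x + 5y, constraint: x + y <= 11
Coefficient of y is 5 > coefficient of x is 4, so allocate the entire budget to y.
Optimal: x = 0, y = 11, value = 55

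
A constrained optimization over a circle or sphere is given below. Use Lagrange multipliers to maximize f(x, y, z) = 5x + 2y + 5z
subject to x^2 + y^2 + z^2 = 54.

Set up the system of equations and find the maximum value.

Lagrange conditions: 5 = 2*lambda*x, 2 = 2*lambda*y, 5 = 2*lambda*z
So x:5 = y:2 = z:5, i.e. x = 5t, y = 2t, z = 5t
Constraint: t^2*(5^2 + 2^2 + 5^2) = 54
  t^2 * 54 = 54  =>  t = sqrt(1)
Maximum = 5*5t + 2*2t + 5*5t = 54*sqrt(1) = 54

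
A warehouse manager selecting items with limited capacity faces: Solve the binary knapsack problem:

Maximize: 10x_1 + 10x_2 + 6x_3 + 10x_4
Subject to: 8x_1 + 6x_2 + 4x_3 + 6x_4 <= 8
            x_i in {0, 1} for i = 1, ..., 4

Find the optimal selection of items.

Items: item 1 (v=10, w=8), item 2 (v=10, w=6), item 3 (v=6, w=4), item 4 (v=10, w=6)
Capacity: 8
Checking all 16 subsets (w = total weight, v = total value):
  {}: w = 0, v = 0
  {1}: w = 8, v = 10
  {2}: w = 6, v = 10
  {3}: w = 4, v = 6
  {4}: w = 6, v = 10
  {1, 2}: w = 14 > 8, infeasible
  {1, 3}: w = 12 > 8, infeasible
  {1, 4}: w = 14 > 8, infeasible
  {2, 3}: w = 10 > 8, infeasible
  {2, 4}: w = 12 > 8, infeasible
  {3, 4}: w = 10 > 8, infeasible
  {1, 2, 3}: w = 18 > 8, infeasible
  {1, 2, 4}: w = 20 > 8, infeasible
  {1, 3, 4}: w = 18 > 8, infeasible
  {2, 3, 4}: w = 16 > 8, infeasible
  {1, 2, 3, 4}: w = 24 > 8, infeasible
Best feasible subset: items [1]
(The same value 10 is also attained by {2}, {4}.)
Total weight: 8 <= 8, total value: 10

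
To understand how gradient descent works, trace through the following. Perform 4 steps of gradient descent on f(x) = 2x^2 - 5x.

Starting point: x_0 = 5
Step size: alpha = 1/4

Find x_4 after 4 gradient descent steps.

f(x) = 2x^2 - 5x, f'(x) = 4x + (-5)
Step 1: f'(5) = 15, x_1 = 5 - 1/4 * 15 = 5/4
Step 2: f'(5/4) = 0, x_2 = 5/4 - 1/4 * 0 = 5/4
Step 3: f'(5/4) = 0, x_3 = 5/4 - 1/4 * 0 = 5/4
Step 4: f'(5/4) = 0, x_4 = 5/4 - 1/4 * 0 = 5/4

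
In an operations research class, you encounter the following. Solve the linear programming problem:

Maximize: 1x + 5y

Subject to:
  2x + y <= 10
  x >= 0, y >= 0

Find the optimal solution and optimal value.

The feasible region has vertices at [(0, 0), (5, 0), (0, 10)].
Checking objective 1x + 5y at each vertex:
  (0, 0): 1*0 + 5*0 = 0
  (5, 0): 1*5 + 5*0 = 5
  (0, 10): 1*0 + 5*10 = 50
Maximum is 50 at (0, 10).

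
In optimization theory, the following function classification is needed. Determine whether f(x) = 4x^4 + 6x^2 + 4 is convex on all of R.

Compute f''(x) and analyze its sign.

f(x) = 4x^4 + 6x^2 + 4
f'(x) = 16x^3 + 12x
f''(x) = 48x^2 + 12
f''(x) = 48x^2 + 12 >= 12 > 0 for all x
Therefore, f is convex on R.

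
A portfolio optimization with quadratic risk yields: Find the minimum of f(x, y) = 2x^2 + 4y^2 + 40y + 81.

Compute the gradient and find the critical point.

f(x,y) = 2x^2 + 4y^2 + 40y + 81
df/dx = 4x + (0) = 0  =>  x = 0
df/dy = 8y + (40) = 0  =>  y = -5
f(0, -5) = 2*(0)^2 + 4*(-5)^2 + 40*(-5) + 81 = -19
Hessian is diagonal with entries 4, 8 > 0, so this is a minimum.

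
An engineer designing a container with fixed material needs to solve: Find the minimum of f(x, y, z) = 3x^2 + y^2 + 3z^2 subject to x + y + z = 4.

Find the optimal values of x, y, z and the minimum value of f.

Using Lagrange multipliers on f = 3x^2 + y^2 + 3z^2 with constraint x + y + z = 4:
Conditions: 2*3*x = lambda, 2*1*y = lambda, 2*3*z = lambda
So x = lambda/6, y = lambda/2, z = lambda/6
Substituting into constraint: lambda * (5/6) = 4
lambda = 24/5
x = 4/5, y = 12/5, z = 4/5
Minimum value = 48/5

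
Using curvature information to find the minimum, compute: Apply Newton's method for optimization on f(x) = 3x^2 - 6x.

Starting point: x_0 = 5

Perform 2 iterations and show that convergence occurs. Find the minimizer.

f(x) = 3x^2 - 6x, f'(x) = 6x + (-6), f''(x) = 6
Step 1: f'(5) = 24, x_1 = 5 - 24/6 = 1
Step 2: f'(1) = 0, x_2 = 1 (converged)
Newton's method converges in 1 step for quadratics.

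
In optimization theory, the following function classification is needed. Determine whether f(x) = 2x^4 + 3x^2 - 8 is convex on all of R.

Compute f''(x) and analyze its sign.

f(x) = 2x^4 + 3x^2 - 8
f'(x) = 8x^3 + 6x
f''(x) = 24x^2 + 6
f''(x) = 24x^2 + 6 >= 6 > 0 for all x
Therefore, f is convex on R.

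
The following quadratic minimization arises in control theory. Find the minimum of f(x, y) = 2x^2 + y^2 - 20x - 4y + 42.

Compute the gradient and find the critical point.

f(x,y) = 2x^2 + y^2 - 20x - 4y + 42
df/dx = 4x + (-20) = 0  =>  x = 5
df/dy = 2y + (-4) = 0  =>  y = 2
f(5, 2) = 2*(5)^2 + 1*(2)^2 + -20*(5) + -4*(2) + 42 = -12
Hessian is diagonal with entries 4, 2 > 0, so this is a minimum.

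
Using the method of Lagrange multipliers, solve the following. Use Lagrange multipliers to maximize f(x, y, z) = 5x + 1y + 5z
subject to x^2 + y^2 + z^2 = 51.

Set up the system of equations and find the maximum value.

Lagrange conditions: 5 = 2*lambda*x, 1 = 2*lambda*y, 5 = 2*lambda*z
So x:5 = y:1 = z:5, i.e. x = 5t, y = 1t, z = 5t
Constraint: t^2*(5^2 + 1^2 + 5^2) = 51
  t^2 * 51 = 51  =>  t = sqrt(1)
Maximum = 5*5t + 1*1t + 5*5t = 51*sqrt(1) = 51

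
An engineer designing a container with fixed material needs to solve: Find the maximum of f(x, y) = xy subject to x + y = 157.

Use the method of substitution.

Substitute y = 157 - x into f(x,y) = xy:
g(x) = x(157 - x) = 157x - x^2
g'(x) = 157 - 2x = 0  =>  x = 157/2
y = 157 - 157/2 = 157/2
Maximum value = (157/2) * (157/2) = 24649/4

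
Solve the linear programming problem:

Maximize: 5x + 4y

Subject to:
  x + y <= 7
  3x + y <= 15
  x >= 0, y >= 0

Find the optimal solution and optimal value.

Feasible vertices: (0, 0), (0, 7), (4, 3), (5, 0)
Objective 5x + 4y at each:
  (0, 0): 0
  (0, 7): 28
  (4, 3): 32
  (5, 0): 25
Maximum is 32 at (4, 3).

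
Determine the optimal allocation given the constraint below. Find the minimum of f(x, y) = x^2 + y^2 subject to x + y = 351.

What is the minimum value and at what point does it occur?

Substitute y = 351 - x into f(x,y) = x^2 + y^2:
g(x) = x^2 + (351 - x)^2 = 2x^2 - 702x + 123201
g'(x) = 4x - 702 = 0  =>  x = 351/2
y = 351 - 351/2 = 351/2
Minimum value = (351/2)^2 + (351/2)^2 = 123201/2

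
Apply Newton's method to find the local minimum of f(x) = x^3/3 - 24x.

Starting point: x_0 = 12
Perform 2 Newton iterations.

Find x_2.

f(x) = x^3/3 - 24x
f'(x) = x^2 - 24, f''(x) = 2x
Newton update: x_{n+1} = x_n - (x_n^2 - 24)/(2*x_n)
Step 1: x_0 = 12, f'=120, f''=24, x_1 = 7
Step 2: x_1 = 7, f'=25, f''=14, x_2 = 73/14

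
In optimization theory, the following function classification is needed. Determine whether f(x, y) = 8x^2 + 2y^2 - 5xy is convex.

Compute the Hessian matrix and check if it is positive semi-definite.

f(x,y) = 8x^2 + 2y^2 - 5xy
Hessian H = [[16, -5], [-5, 4]]
trace(H) = 20, det(H) = 39
Eigenvalues: (20 +/- sqrt(244)) / 2 = 17.81, 2.19
Since both eigenvalues > 0, f is convex.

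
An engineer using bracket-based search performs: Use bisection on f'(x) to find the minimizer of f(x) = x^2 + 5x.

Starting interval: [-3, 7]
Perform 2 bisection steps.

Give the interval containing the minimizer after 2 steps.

Finding critical point of f(x) = x^2 + 5x using bisection on f'(x) = 2x + 5.
f'(x) = 0 when x = -5/2.
Starting interval: [-3, 7]
Step 1: mid = 2, f'(mid) = 9, new interval = [-3, 2]
Step 2: mid = -1/2, f'(mid) = 4, new interval = [-3, -1/2]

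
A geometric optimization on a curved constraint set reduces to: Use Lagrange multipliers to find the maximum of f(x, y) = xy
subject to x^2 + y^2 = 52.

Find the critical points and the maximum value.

Lagrange conditions: y = 2*lambda*x and x = 2*lambda*y
If x = 0 then y = 0, violating the constraint, so x, y != 0.
Dividing: y/x = x/y => x^2 = y^2 => y = x or y = -x
Constraint: 2x^2 = 52 => x^2 = 26 => x = +/-sqrt(26)
Critical points: (sqrt(26), sqrt(26)), (-sqrt(26), -sqrt(26)), (sqrt(26), -sqrt(26)), (-sqrt(26), sqrt(26))
  y = x:  xy = x^2 = 26  at (sqrt(26), sqrt(26)) and (-sqrt(26), -sqrt(26))
  y = -x: xy = -x^2 = -26 at (sqrt(26), -sqrt(26)) and (-sqrt(26), sqrt(26))
Maximum xy = 26 at (sqrt(26), sqrt(26)) and (-sqrt(26), -sqrt(26))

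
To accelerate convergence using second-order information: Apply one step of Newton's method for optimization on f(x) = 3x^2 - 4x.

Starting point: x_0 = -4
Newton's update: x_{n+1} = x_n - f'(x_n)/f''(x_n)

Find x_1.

f(x) = 3x^2 - 4x
f'(x) = 6x + (-4), f''(x) = 6
Newton step: x_1 = x_0 - f'(x_0)/f''(x_0)
f'(-4) = -28
x_1 = -4 - -28/6 = 2/3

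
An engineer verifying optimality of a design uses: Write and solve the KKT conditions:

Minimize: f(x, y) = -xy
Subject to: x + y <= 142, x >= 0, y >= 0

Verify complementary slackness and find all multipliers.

Problem: min -xy s.t. x + y <= 142 (multiplier lambda), x >= 0 (mu_x), y >= 0 (mu_y)
KKT stationarity: -y + lambda - mu_x = 0, -x + lambda - mu_y = 0, with lambda, mu_x, mu_y >= 0
Complementary slackness: lambda*(x + y - 142) = 0, mu_x*x = 0, mu_y*y = 0
If lambda = 0: y = -mu_x <= 0 and x = -mu_y <= 0 force x = y = 0 with f = 0; but x = y = 71 is feasible with f = -5041 < 0, so this is not the minimum. Hence lambda > 0 and x + y = 142.
Try x > 0, y > 0 (so mu_x = mu_y = 0): y = lambda, x = lambda => x = y = lambda
x + y = 142 => 2*lambda = 142 => lambda = 71
x* = y* = 71 > 0, consistent with mu_x = mu_y = 0.
(Any feasible point with x = 0 or y = 0 has f = 0 > -5041, so the minimum is not on those boundaries.)
min(-xy) = -5041 (i.e. max xy = 5041)
Multipliers: lambda = 71, mu_x = 0, mu_y = 0
Complementary slackness: lambda*(x + y - 142) = 71*(71 + 71 - 142) = 0, mu_x*x = 0*71 = 0, mu_y*y = 0*71 = 0. Satisfied.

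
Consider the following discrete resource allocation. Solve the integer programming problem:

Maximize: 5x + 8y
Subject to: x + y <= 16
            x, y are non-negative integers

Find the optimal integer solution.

Objective: 5x + 8y, constraint: x + y <= 16
Coefficient of y is 8 > coefficient of x is 5, so allocate the entire budget to y.
Optimal: x = 0, y = 16, value = 128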